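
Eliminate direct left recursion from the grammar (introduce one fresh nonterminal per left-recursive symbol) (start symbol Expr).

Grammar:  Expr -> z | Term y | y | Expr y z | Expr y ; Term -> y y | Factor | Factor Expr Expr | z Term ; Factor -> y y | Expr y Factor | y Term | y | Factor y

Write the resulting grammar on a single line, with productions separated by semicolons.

Expr -> z Expr1 | Term y Expr1 | y Expr1; Term -> y y | Factor | Factor Expr Expr | z Term; Factor -> y y Factor1 | Expr y Factor Factor1 | y Term Factor1 | y Factor1; Expr1 -> y z Expr1 | y Expr1 | ε; Factor1 -> y Factor1 | ε

Left recursion appears on Expr, Factor.
For Expr: α = {y z, y}, β = {z, Term y, y}. Rewrite as Expr → β Expr1 and Expr1 → α Expr1 | ε.
For Factor: α = {y}, β = {y y, Expr y Factor, y Term, y}. Rewrite as Factor → β Factor1 and Factor1 → α Factor1 | ε.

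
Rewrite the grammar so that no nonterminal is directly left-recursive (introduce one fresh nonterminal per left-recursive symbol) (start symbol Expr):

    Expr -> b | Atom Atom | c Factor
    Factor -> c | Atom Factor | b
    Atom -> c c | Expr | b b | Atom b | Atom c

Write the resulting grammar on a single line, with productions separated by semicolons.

Expr -> b | Atom Atom | c Factor; Factor -> c | Atom Factor | b; Atom -> c c Atom1 | Expr Atom1 | b b Atom1; Atom1 -> b Atom1 | c Atom1 | epsilon

Left recursion appears on Atom.
For Atom: α = {b, c}, β = {c c, Expr, b b}. Rewrite as Atom → β Atom1 and Atom1 → α Atom1 | ε.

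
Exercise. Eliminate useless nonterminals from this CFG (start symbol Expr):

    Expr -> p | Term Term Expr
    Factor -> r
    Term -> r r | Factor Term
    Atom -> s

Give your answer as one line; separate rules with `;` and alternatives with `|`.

Generating nonterminals: {Atom, Expr, Factor, Term}.
Reachable from Expr after that: {Expr, Factor, Term}.
Removed useless symbols: {Atom} and every production mentioning them.

Expr -> p | Term Term Expr; Factor -> r; Term -> r r | Factor Term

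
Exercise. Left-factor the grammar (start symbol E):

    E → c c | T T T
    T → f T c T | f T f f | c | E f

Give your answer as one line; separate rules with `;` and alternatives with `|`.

E → c c | T T T; T → c | E f | f T T'; T' → c T | f f

T has alternatives sharing prefix 'f T': factor to T → f T T' with T' → c T | f f.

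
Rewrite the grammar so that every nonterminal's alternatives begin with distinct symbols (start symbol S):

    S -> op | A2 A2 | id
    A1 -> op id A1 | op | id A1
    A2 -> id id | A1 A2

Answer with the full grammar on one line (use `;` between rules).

S -> op | A2 A2 | id; A1 -> id A1 | op A1'; A2 -> id id | A1 A2; A1' -> id A1 | ε

A1 has alternatives sharing prefix 'op': factor to A1 → op A1' with A1' → id A1 | ε.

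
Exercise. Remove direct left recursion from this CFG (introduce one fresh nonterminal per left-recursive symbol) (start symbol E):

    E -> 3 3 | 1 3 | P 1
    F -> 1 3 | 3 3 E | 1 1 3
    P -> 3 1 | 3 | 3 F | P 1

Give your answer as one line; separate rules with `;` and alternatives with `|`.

Left recursion appears on P.
For P: α = {1}, β = {3 1, 3, 3 F}. Rewrite as P → β P' and P' → α P' | ε.

E -> 3 3 | 1 3 | P 1; F -> 1 3 | 3 3 E | 1 1 3; P -> 3 1 P' | 3 P' | 3 F P'; P' -> 1 P' | ε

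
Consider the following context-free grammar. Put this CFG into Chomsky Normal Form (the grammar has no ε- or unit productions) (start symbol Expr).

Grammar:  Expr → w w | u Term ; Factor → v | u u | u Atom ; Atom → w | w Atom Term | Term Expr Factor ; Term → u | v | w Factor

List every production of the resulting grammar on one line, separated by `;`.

Introduce a nonterminal for each terminal appearing in a rule of length ≥ 2: X1 → w, X2 → u.
Binarize each right-hand side of length ≥ 3 by chaining fresh nonterminals (Y1, Y2, …): affected rules were Atom → X1 Atom Term; Atom → Term Expr Factor.

Expr → X1 X1 | X2 Term; Factor → v | X2 X2 | X2 Atom; Atom → w | X1 Y1 | Term Y2; Term → u | v | X1 Factor; X1 → w; X2 → u; Y1 → Atom Term; Y2 → Expr Factor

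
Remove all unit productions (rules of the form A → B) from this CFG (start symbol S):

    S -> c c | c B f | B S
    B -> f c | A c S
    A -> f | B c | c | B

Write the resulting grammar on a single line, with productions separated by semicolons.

S -> c c | c B f | B S; B -> f c | A c S; A -> f c | A c S | f | B c | c

Unit pairs: A ⇒* {B}.
For each unit pair (A, B), copy every non-unit production of B to A, then drop all unit productions.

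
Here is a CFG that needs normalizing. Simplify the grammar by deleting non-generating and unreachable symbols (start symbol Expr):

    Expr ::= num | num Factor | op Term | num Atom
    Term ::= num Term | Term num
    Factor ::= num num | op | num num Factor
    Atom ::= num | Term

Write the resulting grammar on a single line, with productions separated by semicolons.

Expr ::= num | num Factor | num Atom; Factor ::= num num | op | num num Factor; Atom ::= num

Generating nonterminals: {Atom, Expr, Factor}.
Reachable from Expr after that: {Atom, Expr, Factor}.
Removed useless symbols: {Term} and every production mentioning them.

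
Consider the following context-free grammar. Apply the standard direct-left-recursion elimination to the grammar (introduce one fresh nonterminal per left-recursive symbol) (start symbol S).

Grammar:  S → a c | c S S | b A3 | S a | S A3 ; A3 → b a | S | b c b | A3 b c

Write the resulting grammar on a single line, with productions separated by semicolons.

S → a c S' | c S S S' | b A3 S'; A3 → b a A3' | S A3' | b c b A3'; S' → a S' | A3 S' | ε; A3' → b c A3' | ε

Left recursion appears on S, A3.
For S: α = {a, A3}, β = {a c, c S S, b A3}. Rewrite as S → β S' and S' → α S' | ε.
For A3: α = {b c}, β = {b a, S, b c b}. Rewrite as A3 → β A3' and A3' → α A3' | ε.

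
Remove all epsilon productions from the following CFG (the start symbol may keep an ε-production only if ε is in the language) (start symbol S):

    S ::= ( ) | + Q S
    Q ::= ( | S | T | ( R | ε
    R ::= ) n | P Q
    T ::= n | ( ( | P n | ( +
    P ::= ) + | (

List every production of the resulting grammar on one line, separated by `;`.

Nullable set = {Q}.
ε ∉ L(G), so no ε-production is kept.
Add the nullable-subset variants: S → + Q S gives + Q S | + S. R → P Q gives P Q | P.

S ::= ( ) | + Q S | + S; Q ::= ( | S | T | ( R; R ::= ) n | P Q | P; T ::= n | ( ( | P n | ( +; P ::= ) + | (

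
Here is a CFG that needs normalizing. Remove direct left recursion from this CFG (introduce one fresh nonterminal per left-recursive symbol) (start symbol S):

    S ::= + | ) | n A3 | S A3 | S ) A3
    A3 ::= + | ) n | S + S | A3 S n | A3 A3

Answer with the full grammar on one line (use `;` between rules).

S ::= + S' | ) S' | n A3 S'; A3 ::= + A3' | ) n A3' | S + S A3'; S' ::= A3 S' | ) A3 S' | ε; A3' ::= S n A3' | A3 A3' | ε

Left recursion appears on S, A3.
For S: α = {A3, ) A3}, β = {+, ), n A3}. Rewrite as S → β S' and S' → α S' | ε.
For A3: α = {S n, A3}, β = {+, ) n, S + S}. Rewrite as A3 → β A3' and A3' → α A3' | ε.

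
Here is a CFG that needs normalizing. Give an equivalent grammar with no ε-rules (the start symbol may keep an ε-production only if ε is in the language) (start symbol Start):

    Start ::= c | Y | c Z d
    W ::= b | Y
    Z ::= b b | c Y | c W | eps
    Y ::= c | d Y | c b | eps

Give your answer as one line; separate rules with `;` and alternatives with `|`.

Start ::= c | Y | c Z d | c d | eps; W ::= b | Y; Z ::= b b | c Y | c | c W; Y ::= c | d Y | d | c b

Nullable set = {Start, W, Y, Z}.
ε ∈ L(G) since Start is nullable, so keep Start → ε.
Expand every rule over subsets of its nullable positions: Start → c Z d gives c Z d | c d. Z → c Y gives c Y | c. Y → d Y gives d Y | d.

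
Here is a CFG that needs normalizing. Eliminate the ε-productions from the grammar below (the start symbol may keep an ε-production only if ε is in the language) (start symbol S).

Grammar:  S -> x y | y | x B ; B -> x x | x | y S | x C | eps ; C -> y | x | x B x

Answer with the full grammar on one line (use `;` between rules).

The nullable symbols are {B}.
ε ∉ L(G), so no ε-production is kept.
Add the nullable-subset variants: S → x B gives x B | x. C → x B x gives x B x | x x.

S -> x y | y | x B | x; B -> x x | x | y S | x C; C -> y | x | x B x | x x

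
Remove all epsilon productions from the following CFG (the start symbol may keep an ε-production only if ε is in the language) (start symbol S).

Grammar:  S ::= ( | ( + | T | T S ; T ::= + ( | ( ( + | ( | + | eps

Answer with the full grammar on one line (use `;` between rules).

Nullable nonterminals: {S, T}.
ε ∈ L(G) since S is nullable, so keep S → ε.

S ::= ( | ( + | T | T S | ε; T ::= + ( | ( ( + | ( | +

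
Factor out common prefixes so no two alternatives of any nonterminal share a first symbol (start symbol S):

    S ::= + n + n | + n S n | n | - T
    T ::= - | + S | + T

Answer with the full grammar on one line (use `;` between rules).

S ::= n | - T | + n S'; T ::= - | + T'; S' ::= + n | S n; T' ::= S | T

S has alternatives sharing prefix '+ n': factor to S → + n S' with S' → + n | S n.
T has alternatives sharing prefix '+': factor to T → + T' with T' → S | T.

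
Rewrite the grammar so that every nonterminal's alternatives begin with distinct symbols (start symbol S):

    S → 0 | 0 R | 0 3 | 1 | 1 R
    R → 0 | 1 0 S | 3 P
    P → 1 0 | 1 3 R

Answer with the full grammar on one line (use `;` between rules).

S → 0 S' | 1 S''; R → 0 | 1 0 S | 3 P; P → 1 P'; S' → epsilon | R | 3; S'' → epsilon | R; P' → 0 | 3 R

S has alternatives sharing prefix '0': factor to S → 0 S' with S' → ε | R | 3.
S has alternatives sharing prefix '1': factor to S → 1 S'' with S'' → ε | R.
P has alternatives sharing prefix '1': factor to P → 1 P' with P' → 0 | 3 R.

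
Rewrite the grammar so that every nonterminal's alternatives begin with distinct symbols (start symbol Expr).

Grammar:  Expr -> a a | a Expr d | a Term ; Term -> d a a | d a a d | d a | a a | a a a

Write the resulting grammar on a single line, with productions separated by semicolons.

Expr -> a Expr1; Term -> d a Term1 | a a Term2; Expr1 -> a | Expr d | Term; Term1 -> ε | a Term11; Term2 -> ε | a; Term11 -> ε | d

Expr has alternatives sharing prefix 'a': factor to Expr → a Expr1 with Expr1 → a | Expr d | Term.
Term has alternatives sharing prefix 'd a': factor to Term → d a Term1 with Term1 → a | a d | ε.
Term has alternatives sharing prefix 'a a': factor to Term → a a Term2 with Term2 → ε | a.
Term1 has alternatives sharing prefix 'a': factor to Term1 → a Term11 with Term11 → ε | d.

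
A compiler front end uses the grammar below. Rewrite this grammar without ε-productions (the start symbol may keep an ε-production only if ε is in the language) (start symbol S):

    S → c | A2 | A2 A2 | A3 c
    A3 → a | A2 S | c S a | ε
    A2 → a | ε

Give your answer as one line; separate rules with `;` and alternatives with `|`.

S → c | A2 | A2 A2 | A3 c | ε; A3 → a | A2 S | A2 | S | c S a | c a; A2 → a

Nullable set = {A2, A3, S}.
ε ∈ L(G) since S is nullable, so keep S → ε.
For each production, add variants omitting each subset of nullable occurrences: A3 → A2 S gives A2 S | A2 | S. A3 → c S a gives c S a | c a.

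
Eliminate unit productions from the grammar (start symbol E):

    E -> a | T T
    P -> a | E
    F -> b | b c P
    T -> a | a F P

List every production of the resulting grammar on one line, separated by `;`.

Unit pairs: P ⇒* {E}.
Replace each nonterminal's rules with the union of the non-unit rules of every nonterminal it unit-derives.

E -> a | T T; P -> a | T T; F -> b | b c P; T -> a | a F P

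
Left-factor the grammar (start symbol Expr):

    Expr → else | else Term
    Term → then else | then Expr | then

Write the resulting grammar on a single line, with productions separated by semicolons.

Expr has alternatives sharing prefix 'else': factor to Expr → else Expr1 with Expr1 → ε | Term.
Term has alternatives sharing prefix 'then': factor to Term → then Term1 with Term1 → else | Expr | ε.

Expr → else Expr1; Term → then Term1; Expr1 → ε | Term; Term1 → else | Expr | ε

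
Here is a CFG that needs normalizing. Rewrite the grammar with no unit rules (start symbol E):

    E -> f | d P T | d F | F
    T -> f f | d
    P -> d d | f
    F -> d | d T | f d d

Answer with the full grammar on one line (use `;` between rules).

Unit pairs: E ⇒* {F}.
Replace each nonterminal's rules with the union of the non-unit rules of every nonterminal it unit-derives.

E -> f | d P T | d F | d | d T | f d d; T -> f f | d; P -> d d | f; F -> d | d T | f d d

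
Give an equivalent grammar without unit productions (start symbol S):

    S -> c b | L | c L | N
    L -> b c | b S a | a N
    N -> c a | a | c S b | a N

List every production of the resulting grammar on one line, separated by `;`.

Unit pairs: S ⇒* {L, N}.
Replace each nonterminal's rules with the union of the non-unit rules of every nonterminal it unit-derives.

S -> b c | b S a | a N | c b | c L | c a | a | c S b; L -> b c | b S a | a N; N -> c a | a | c S b | a N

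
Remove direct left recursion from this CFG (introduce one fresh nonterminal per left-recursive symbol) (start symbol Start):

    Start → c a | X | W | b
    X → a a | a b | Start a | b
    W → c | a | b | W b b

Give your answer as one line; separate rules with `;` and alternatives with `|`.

Directly left-recursive nonterminal: W.
For W: α = {b b}, β = {c, a, b}. Rewrite as W → β W1 and W1 → α W1 | ε.

Start → c a | X | W | b; X → a a | a b | Start a | b; W → c W1 | a W1 | b W1; W1 → b b W1 | eps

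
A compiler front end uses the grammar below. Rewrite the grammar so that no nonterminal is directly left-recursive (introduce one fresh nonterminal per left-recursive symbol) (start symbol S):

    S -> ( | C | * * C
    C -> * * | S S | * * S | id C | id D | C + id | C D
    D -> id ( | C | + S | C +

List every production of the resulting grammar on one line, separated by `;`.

S -> ( | C | * * C; C -> * * C' | S S C' | * * S C' | id C C' | id D C'; D -> id ( | C | + S | C +; C' -> + id C' | D C' | ε

C is directly left-recursive.
For C: α = {+ id, D}, β = {* *, S S, * * S, id C, id D}. Rewrite as C → β C' and C' → α C' | ε.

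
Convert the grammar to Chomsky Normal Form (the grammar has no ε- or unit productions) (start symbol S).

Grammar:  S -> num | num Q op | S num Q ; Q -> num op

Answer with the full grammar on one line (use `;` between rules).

Introduce a nonterminal for each terminal appearing in a rule of length ≥ 2: X1 → num, X2 → op.
Binarize each right-hand side of length ≥ 3 by chaining fresh nonterminals (Y1, Y2, …): affected rules were S → X1 Q X2; S → S X1 Q.

S -> num | X1 Y1 | S Y2; Q -> X1 X2; X1 -> num; X2 -> op; Y1 -> Q X2; Y2 -> X1 Q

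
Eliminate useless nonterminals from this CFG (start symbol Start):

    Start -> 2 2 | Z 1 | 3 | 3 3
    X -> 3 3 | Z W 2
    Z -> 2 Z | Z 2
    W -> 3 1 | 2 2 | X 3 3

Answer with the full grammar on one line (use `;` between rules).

Generating nonterminals: {Start, W, X}.
Reachable from Start after that: {Start}.
Removed useless symbols: {W, X, Z} and every production mentioning them.

Start -> 2 2 | 3 | 3 3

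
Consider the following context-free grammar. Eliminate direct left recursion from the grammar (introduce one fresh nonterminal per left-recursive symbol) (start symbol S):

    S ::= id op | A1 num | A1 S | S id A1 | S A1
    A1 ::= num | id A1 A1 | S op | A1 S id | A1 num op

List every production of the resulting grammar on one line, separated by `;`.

Left recursion appears on S, A1.
For S: α = {id A1, A1}, β = {id op, A1 num, A1 S}. Rewrite as S → β S' and S' → α S' | ε.
For A1: α = {S id, num op}, β = {num, id A1 A1, S op}. Rewrite as A1 → β A1' and A1' → α A1' | ε.

S ::= id op S' | A1 num S' | A1 S S'; A1 ::= num A1' | id A1 A1 A1' | S op A1'; S' ::= id A1 S' | A1 S' | ε; A1' ::= S id A1' | num op A1' | ε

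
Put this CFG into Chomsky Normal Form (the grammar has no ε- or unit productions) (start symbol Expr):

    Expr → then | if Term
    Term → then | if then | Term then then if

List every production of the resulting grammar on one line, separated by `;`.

Introduce a nonterminal for each terminal appearing in a rule of length ≥ 2: X1 → if, X2 → then.
Binarize each right-hand side of length ≥ 3 by chaining fresh nonterminals (Y1, Y2, …): affected rules were Term → Term X2 X2 X1.

Expr → then | X1 Term; Term → then | X1 X2 | Term Y1; X1 → if; X2 → then; Y1 → X2 Y2; Y2 → X2 X1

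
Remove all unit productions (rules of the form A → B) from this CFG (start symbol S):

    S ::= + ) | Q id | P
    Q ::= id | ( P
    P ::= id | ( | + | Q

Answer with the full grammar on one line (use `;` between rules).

Unit pairs: P ⇒* {Q}; S ⇒* {P, Q}.
For every A with A ⇒* B via unit rules, add B's non-unit alternatives to A; then delete every rule of the form X → Y.

S ::= + ) | Q id | id | ( | + | ( P; Q ::= id | ( P; P ::= id | ( | + | ( P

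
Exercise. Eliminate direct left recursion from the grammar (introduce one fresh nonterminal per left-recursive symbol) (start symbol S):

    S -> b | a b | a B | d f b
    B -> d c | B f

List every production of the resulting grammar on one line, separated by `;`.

S -> b | a b | a B | d f b; B -> d c B'; B' -> f B' | ε

Directly left-recursive nonterminal: B.
For B: α = {f}, β = {d c}. Rewrite as B → β B' and B' → α B' | ε.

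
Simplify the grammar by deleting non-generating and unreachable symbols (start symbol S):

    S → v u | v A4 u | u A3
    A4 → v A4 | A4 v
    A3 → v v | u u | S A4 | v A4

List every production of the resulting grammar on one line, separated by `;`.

S → v u | u A3; A3 → v v | u u

Generating nonterminals: {A3, S}.
Reachable from S after that: {A3, S}.
Removed useless symbols: {A4} and every production mentioning them.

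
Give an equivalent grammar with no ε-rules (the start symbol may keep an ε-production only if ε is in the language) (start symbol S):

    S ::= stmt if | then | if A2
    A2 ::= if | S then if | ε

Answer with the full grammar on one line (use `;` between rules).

Nullable set = {A2}.
ε ∉ L(G), so no ε-production is kept.
Add the nullable-subset variants: S → if A2 gives if A2 | if.

S ::= stmt if | then | if A2 | if; A2 ::= if | S then if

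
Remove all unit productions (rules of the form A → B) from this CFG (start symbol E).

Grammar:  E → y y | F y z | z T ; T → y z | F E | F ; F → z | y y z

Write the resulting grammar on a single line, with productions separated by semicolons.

E → y y | F y z | z T; T → z | y y z | y z | F E; F → z | y y z

Unit pairs: T ⇒* {F}.
Replace each nonterminal's rules with the union of the non-unit rules of every nonterminal it unit-derives.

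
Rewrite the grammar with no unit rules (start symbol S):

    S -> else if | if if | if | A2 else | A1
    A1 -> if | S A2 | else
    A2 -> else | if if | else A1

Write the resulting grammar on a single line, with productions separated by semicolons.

Unit pairs: S ⇒* {A1}.
Replace each nonterminal's rules with the union of the non-unit rules of every nonterminal it unit-derives.

S -> if | S A2 | else | else if | if if | A2 else; A1 -> if | S A2 | else; A2 -> else | if if | else A1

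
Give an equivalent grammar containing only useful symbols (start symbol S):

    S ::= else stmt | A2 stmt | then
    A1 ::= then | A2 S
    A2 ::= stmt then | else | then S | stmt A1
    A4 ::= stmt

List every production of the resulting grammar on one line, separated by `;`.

Generating nonterminals: {A1, A2, A4, S}.
Reachable from S after that: {A1, A2, S}.
Removed useless symbols: {A4} and every production mentioning them.

S ::= else stmt | A2 stmt | then; A1 ::= then | A2 S; A2 ::= stmt then | else | then S | stmt A1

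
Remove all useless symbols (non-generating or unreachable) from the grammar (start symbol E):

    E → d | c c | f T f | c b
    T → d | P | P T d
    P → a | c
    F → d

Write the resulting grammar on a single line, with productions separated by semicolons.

Generating nonterminals: {E, F, P, T}.
Reachable from E after that: {E, P, T}.
Removed useless symbols: {F} and every production mentioning them.

E → d | c c | f T f | c b; T → d | P | P T d; P → a | c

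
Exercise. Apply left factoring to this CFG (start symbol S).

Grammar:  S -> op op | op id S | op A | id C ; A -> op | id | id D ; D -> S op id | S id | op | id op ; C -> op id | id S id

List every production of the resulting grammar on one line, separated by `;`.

S -> id C | op S'; A -> op | id A'; D -> op | id op | S D'; C -> op id | id S id; S' -> op | id S | A; A' -> ε | D; D' -> op id | id

S has alternatives sharing prefix 'op': factor to S → op S' with S' → op | id S | A.
A has alternatives sharing prefix 'id': factor to A → id A' with A' → ε | D.
D has alternatives sharing prefix 'S': factor to D → S D' with D' → op id | id.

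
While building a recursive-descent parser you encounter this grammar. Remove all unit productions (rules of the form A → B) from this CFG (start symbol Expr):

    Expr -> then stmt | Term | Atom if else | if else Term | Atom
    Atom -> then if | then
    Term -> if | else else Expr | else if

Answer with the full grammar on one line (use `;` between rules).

Unit pairs: Expr ⇒* {Atom, Term}.
Replace each nonterminal's rules with the union of the non-unit rules of every nonterminal it unit-derives.

Expr -> if | else else Expr | else if | then if | then | then stmt | Atom if else | if else Term; Atom -> then if | then; Term -> if | else else Expr | else if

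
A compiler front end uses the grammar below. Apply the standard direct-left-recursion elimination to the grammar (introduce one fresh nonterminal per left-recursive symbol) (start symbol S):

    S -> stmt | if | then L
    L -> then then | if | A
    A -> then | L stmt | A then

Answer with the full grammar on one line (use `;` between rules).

S -> stmt | if | then L; L -> then then | if | A; A -> then A' | L stmt A'; A' -> then A' | ε

A is directly left-recursive.
For A: α = {then}, β = {then, L stmt}. Rewrite as A → β A' and A' → α A' | ε.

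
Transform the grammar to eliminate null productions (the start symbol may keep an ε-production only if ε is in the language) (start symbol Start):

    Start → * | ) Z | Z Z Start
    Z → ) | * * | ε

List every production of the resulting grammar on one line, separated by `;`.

Start → * | ) Z | ) | Z Z Start | Z Start; Z → ) | * *

The nullable symbols are {Z}.
ε ∉ L(G), so no ε-production is kept.
For each production, add variants omitting each subset of nullable occurrences: Start → ) Z gives ) Z | ). Start → Z Z Start gives Z Z Start | Z Start.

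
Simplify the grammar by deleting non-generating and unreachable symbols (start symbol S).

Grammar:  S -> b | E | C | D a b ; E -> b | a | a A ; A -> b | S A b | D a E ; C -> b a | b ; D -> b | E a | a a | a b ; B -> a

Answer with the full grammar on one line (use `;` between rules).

Generating nonterminals: {A, B, C, D, E, S}.
Reachable from S after that: {A, C, D, E, S}.
Removed useless symbols: {B} and every production mentioning them.

S -> b | E | C | D a b; E -> b | a | a A; A -> b | S A b | D a E; C -> b a | b; D -> b | E a | a a | a b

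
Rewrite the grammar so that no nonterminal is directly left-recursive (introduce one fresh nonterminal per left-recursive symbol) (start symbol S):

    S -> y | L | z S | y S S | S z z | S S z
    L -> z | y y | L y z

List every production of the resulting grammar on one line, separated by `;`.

S -> y S' | L S' | z S S' | y S S S'; L -> z L' | y y L'; S' -> z z S' | S z S' | eps; L' -> y z L' | eps

Left recursion appears on S, L.
For S: α = {z z, S z}, β = {y, L, z S, y S S}. Rewrite as S → β S' and S' → α S' | ε.
For L: α = {y z}, β = {z, y y}. Rewrite as L → β L' and L' → α L' | ε.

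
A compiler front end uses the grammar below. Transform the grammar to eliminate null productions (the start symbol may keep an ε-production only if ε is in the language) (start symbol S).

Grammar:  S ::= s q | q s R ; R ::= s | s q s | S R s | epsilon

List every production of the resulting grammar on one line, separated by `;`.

S ::= s q | q s R | q s; R ::= s | s q s | S R s | S s

Nullable set = {R}.
ε ∉ L(G), so no ε-production is kept.
Add the nullable-subset variants: S → q s R gives q s R | q s. R → S R s gives S R s | S s.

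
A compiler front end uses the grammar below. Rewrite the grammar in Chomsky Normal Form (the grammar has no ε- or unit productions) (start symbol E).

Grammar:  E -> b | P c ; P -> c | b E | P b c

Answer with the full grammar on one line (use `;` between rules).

Introduce a nonterminal for each terminal appearing in a rule of length ≥ 2: X1 → c, X2 → b.
Binarize each right-hand side of length ≥ 3 by chaining fresh nonterminals (Y1, Y2, …): affected rules were P → P X2 X1.

E -> b | P X1; P -> c | X2 E | P Y1; X1 -> c; X2 -> b; Y1 -> X2 X1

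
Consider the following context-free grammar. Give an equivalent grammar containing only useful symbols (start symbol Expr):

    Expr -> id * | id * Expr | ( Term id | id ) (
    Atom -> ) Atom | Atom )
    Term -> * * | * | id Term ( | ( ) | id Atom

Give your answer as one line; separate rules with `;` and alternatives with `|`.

Expr -> id * | id * Expr | ( Term id | id ) (; Term -> * * | * | id Term ( | ( )

Generating nonterminals: {Expr, Term}.
Reachable from Expr after that: {Expr, Term}.
Removed useless symbols: {Atom} and every production mentioning them.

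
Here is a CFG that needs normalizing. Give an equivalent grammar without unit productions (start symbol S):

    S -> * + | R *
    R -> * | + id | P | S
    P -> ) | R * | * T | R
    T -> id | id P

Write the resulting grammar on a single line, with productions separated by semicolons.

Unit pairs: P ⇒* {R, S}; R ⇒* {P, S}.
For each unit pair (A, B), copy every non-unit production of B to A, then drop all unit productions.

S -> * + | R *; R -> * + | R * | ) | * T | * | + id; P -> * + | R * | ) | * T | * | + id; T -> id | id P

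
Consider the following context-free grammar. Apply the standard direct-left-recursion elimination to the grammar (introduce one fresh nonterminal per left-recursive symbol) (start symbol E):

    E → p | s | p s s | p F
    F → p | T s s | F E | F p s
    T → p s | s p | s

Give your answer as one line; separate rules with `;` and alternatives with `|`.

E → p | s | p s s | p F; F → p F' | T s s F'; T → p s | s p | s; F' → E F' | p s F' | ε

Directly left-recursive nonterminal: F.
For F: α = {E, p s}, β = {p, T s s}. Rewrite as F → β F' and F' → α F' | ε.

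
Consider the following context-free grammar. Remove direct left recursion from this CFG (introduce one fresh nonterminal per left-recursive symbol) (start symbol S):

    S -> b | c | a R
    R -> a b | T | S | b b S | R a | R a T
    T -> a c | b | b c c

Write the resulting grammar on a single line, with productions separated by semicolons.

Directly left-recursive nonterminal: R.
For R: α = {a, a T}, β = {a b, T, S, b b S}. Rewrite as R → β R' and R' → α R' | ε.

S -> b | c | a R; R -> a b R' | T R' | S R' | b b S R'; T -> a c | b | b c c; R' -> a R' | a T R' | eps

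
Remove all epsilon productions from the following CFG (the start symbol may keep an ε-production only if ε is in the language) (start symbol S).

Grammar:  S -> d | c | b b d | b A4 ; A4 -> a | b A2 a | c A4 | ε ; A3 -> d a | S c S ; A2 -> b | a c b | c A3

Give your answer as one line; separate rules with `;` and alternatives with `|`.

S -> d | c | b b d | b A4 | b; A4 -> a | b A2 a | c A4 | c; A3 -> d a | S c S; A2 -> b | a c b | c A3

Nullable set = {A4}.
ε ∉ L(G), so no ε-production is kept.
For each production, add variants omitting each subset of nullable occurrences: S → b A4 gives b A4 | b. A4 → c A4 gives c A4 | c.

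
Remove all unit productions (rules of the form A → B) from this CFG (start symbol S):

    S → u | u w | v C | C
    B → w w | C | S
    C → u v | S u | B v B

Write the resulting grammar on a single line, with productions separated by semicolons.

S → u v | S u | B v B | u | u w | v C; B → w w | u v | S u | B v B | u | u w | v C; C → u v | S u | B v B

Unit pairs: B ⇒* {C, S}; S ⇒* {C}.
Replace each nonterminal's rules with the union of the non-unit rules of every nonterminal it unit-derives.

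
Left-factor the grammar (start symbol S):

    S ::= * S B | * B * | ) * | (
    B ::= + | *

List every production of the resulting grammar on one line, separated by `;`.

S ::= ) * | ( | * S'; B ::= + | *; S' ::= S B | B *

S has alternatives sharing prefix '*': factor to S → * S' with S' → S B | B *.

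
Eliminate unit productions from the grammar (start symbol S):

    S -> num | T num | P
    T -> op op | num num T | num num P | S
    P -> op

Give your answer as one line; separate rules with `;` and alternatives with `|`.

Unit pairs: S ⇒* {P}; T ⇒* {P, S}.
For each unit pair (A, B), copy every non-unit production of B to A, then drop all unit productions.

S -> num | T num | op; T -> num | T num | op | op op | num num T | num num P; P -> op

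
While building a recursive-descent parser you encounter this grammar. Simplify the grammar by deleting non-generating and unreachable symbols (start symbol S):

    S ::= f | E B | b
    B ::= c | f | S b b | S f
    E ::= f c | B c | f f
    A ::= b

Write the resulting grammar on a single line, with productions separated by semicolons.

S ::= f | E B | b; B ::= c | f | S b b | S f; E ::= f c | B c | f f

Generating nonterminals: {A, B, E, S}.
Reachable from S after that: {B, E, S}.
Removed useless symbols: {A} and every production mentioning them.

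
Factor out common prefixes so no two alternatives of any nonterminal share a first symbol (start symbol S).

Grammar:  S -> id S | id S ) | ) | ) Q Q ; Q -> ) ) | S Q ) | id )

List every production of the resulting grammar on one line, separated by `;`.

S -> id S S' | ) S''; Q -> ) ) | S Q ) | id ); S' -> ε | ); S'' -> ε | Q Q

S has alternatives sharing prefix 'id S': factor to S → id S S' with S' → ε | ).
S has alternatives sharing prefix ')': factor to S → ) S'' with S'' → ε | Q Q.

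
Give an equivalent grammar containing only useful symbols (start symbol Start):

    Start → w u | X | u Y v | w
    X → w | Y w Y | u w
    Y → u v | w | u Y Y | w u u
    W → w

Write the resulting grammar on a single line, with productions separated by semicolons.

Generating nonterminals: {Start, W, X, Y}.
Reachable from Start after that: {Start, X, Y}.
Removed useless symbols: {W} and every production mentioning them.

Start → w u | X | u Y v | w; X → w | Y w Y | u w; Y → u v | w | u Y Y | w u u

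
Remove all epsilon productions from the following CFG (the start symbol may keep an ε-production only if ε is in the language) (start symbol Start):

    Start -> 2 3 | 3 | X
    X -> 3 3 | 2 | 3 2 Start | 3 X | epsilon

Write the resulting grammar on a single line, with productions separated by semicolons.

Nullable nonterminals: {Start, X}.
ε ∈ L(G) since Start is nullable, so keep Start → ε.
Add the nullable-subset variants: X → 3 2 Start gives 3 2 Start | 3 2. X → 3 X gives 3 X | 3.

Start -> 2 3 | 3 | X | ε; X -> 3 3 | 2 | 3 2 Start | 3 2 | 3 X | 3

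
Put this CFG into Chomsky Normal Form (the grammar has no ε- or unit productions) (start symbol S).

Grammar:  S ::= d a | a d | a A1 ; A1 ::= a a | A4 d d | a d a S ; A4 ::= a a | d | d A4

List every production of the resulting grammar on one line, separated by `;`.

S ::= X1 X2 | X2 X1 | X2 A1; A1 ::= X2 X2 | A4 Y1 | X2 Y2; A4 ::= X2 X2 | d | X1 A4; X1 ::= d; X2 ::= a; Y1 ::= X1 X1; Y2 ::= X1 Y3; Y3 ::= X2 S

Introduce a nonterminal for each terminal appearing in a rule of length ≥ 2: X1 → d, X2 → a.
Binarize each right-hand side of length ≥ 3 by chaining fresh nonterminals (Y1, Y2, …): affected rules were A1 → A4 X1 X1; A1 → X2 X1 X2 S.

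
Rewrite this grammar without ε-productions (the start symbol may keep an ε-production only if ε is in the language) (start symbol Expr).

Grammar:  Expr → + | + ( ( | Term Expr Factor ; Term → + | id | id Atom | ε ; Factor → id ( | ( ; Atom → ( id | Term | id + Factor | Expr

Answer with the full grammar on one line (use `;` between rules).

Expr → + | + ( ( | Term Expr Factor | Expr Factor; Term → + | id | id Atom; Factor → id ( | (; Atom → ( id | Term | id + Factor | Expr

Nullable set = {Atom, Term}.
ε ∉ L(G), so no ε-production is kept.
Expand every rule over subsets of its nullable positions: Expr → Term Expr Factor gives Term Expr Factor | Expr Factor.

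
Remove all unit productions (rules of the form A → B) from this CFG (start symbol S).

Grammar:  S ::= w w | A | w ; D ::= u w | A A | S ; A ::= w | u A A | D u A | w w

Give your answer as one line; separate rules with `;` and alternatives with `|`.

S ::= w w | w | u A A | D u A; D ::= w w | w | u w | A A | u A A | D u A; A ::= w | u A A | D u A | w w

Unit pairs: D ⇒* {A, S}; S ⇒* {A}.
For each unit pair (A, B), copy every non-unit production of B to A, then drop all unit productions.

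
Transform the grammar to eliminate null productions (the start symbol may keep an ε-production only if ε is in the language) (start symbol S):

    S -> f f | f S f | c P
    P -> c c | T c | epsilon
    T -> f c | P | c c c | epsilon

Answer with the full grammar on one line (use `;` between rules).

Nullable nonterminals: {P, T}.
ε ∉ L(G), so no ε-production is kept.
Add the nullable-subset variants: S → c P gives c P | c. P → T c gives T c | c.

S -> f f | f S f | c P | c; P -> c c | T c | c; T -> f c | P | c c c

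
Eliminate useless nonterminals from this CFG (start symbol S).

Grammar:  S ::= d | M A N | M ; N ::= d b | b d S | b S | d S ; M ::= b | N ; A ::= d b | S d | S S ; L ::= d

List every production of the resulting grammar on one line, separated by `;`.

S ::= d | M A N | M; N ::= d b | b d S | b S | d S; M ::= b | N; A ::= d b | S d | S S

Generating nonterminals: {A, L, M, N, S}.
Reachable from S after that: {A, M, N, S}.
Removed useless symbols: {L} and every production mentioning them.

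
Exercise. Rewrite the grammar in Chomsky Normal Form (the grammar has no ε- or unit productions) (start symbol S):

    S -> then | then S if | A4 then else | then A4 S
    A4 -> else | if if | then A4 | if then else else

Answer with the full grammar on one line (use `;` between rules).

S -> then | X1 Y1 | A4 Y2 | X1 Y3; A4 -> else | X2 X2 | X1 A4 | X2 Y4; X1 -> then; X2 -> if; X3 -> else; Y1 -> S X2; Y2 -> X1 X3; Y3 -> A4 S; Y4 -> X1 Y5; Y5 -> X3 X3

Introduce a nonterminal for each terminal appearing in a rule of length ≥ 2: X1 → then, X2 → if, X3 → else.
Binarize each right-hand side of length ≥ 3 by chaining fresh nonterminals (Y1, Y2, …): affected rules were S → X1 S X2; S → A4 X1 X3; S → X1 A4 S; A4 → X2 X1 X3 X3.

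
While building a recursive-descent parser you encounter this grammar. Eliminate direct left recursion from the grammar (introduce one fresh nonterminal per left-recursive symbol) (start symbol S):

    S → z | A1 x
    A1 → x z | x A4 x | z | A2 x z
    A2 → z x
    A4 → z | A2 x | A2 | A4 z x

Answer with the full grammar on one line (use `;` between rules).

Left recursion appears on A4.
For A4: α = {z x}, β = {z, A2 x, A2}. Rewrite as A4 → β A4' and A4' → α A4' | ε.

S → z | A1 x; A1 → x z | x A4 x | z | A2 x z; A2 → z x; A4 → z A4' | A2 x A4' | A2 A4'; A4' → z x A4' | ε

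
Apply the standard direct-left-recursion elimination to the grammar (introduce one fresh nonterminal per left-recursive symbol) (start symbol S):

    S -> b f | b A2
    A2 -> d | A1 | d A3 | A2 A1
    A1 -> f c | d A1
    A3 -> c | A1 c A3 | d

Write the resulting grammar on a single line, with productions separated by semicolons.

Directly left-recursive nonterminal: A2.
For A2: α = {A1}, β = {d, A1, d A3}. Rewrite as A2 → β A2' and A2' → α A2' | ε.

S -> b f | b A2; A2 -> d A2' | A1 A2' | d A3 A2'; A1 -> f c | d A1; A3 -> c | A1 c A3 | d; A2' -> A1 A2' | ε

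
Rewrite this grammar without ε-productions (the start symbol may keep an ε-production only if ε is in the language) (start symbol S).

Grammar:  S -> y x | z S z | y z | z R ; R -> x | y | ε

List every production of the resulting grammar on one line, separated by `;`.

S -> y x | z S z | y z | z R | z; R -> x | y

Nullable nonterminals: {R}.
ε ∉ L(G), so no ε-production is kept.
Add the nullable-subset variants: S → z R gives z R | z.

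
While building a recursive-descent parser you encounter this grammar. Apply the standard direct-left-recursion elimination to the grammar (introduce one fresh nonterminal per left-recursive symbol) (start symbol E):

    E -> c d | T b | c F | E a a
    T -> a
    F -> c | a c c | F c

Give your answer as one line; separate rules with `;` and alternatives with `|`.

E -> c d E' | T b E' | c F E'; T -> a; F -> c F' | a c c F'; E' -> a a E' | ε; F' -> c F' | ε

Left recursion appears on E, F.
For E: α = {a a}, β = {c d, T b, c F}. Rewrite as E → β E' and E' → α E' | ε.
For F: α = {c}, β = {c, a c c}. Rewrite as F → β F' and F' → α F' | ε.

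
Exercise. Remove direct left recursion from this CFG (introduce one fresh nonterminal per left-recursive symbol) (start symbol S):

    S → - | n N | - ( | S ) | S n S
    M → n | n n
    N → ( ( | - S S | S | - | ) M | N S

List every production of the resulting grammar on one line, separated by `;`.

Directly left-recursive nonterminals: S, N.
For S: α = {), n S}, β = {-, n N, - (}. Rewrite as S → β S' and S' → α S' | ε.
For N: α = {S}, β = {( (, - S S, S, -, ) M}. Rewrite as N → β N' and N' → α N' | ε.

S → - S' | n N S' | - ( S'; M → n | n n; N → ( ( N' | - S S N' | S N' | - N' | ) M N'; S' → ) S' | n S S' | ε; N' → S N' | ε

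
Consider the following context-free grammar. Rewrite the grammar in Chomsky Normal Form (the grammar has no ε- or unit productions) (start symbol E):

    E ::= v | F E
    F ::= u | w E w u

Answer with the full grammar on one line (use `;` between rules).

Introduce a nonterminal for each terminal appearing in a rule of length ≥ 2: X1 → w, X2 → u.
Binarize each right-hand side of length ≥ 3 by chaining fresh nonterminals (Y1, Y2, …): affected rules were F → X1 E X1 X2.

E ::= v | F E; F ::= u | X1 Y1; X1 ::= w; X2 ::= u; Y1 ::= E Y2; Y2 ::= X1 X2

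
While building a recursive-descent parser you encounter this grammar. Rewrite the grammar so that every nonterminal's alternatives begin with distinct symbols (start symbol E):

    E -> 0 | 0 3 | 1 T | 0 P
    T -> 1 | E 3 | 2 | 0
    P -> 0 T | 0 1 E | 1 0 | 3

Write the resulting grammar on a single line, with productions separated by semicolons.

E has alternatives sharing prefix '0': factor to E → 0 E' with E' → ε | 3 | P.
P has alternatives sharing prefix '0': factor to P → 0 P' with P' → T | 1 E.

E -> 1 T | 0 E'; T -> 1 | E 3 | 2 | 0; P -> 1 0 | 3 | 0 P'; E' -> ε | 3 | P; P' -> T | 1 E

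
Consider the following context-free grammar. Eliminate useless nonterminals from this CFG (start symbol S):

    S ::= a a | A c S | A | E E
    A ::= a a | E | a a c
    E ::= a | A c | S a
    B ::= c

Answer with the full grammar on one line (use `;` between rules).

S ::= a a | A c S | A | E E; A ::= a a | E | a a c; E ::= a | A c | S a

Generating nonterminals: {A, B, E, S}.
Reachable from S after that: {A, E, S}.
Removed useless symbols: {B} and every production mentioning them.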